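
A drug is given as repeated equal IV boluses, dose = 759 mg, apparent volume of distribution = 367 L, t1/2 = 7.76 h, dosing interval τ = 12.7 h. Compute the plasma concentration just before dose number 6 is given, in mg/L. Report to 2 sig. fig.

C₀ per dose = Dose / Vd = 759 / 367 = 2.068 mg/L
k = ln2 / t½ = 0.693147 / 7.76 = 0.08932 h⁻¹
Fraction remaining after one interval: r = e^(−kτ) = e^(−0.08932 × 12.7) = 0.3216
Before dose 6, 5 doses have been given (aged 1τ, 2τ, 3τ, 4τ, 5τ).
C_trough = C₀ × (r + r² + … + r^5) = C₀ × r(1−r^5)/(1−r)
        = 2.068 × 0.3216 × (1 − 0.003440) / (1 − 0.3216) = 0.9770 mg/L

0.98 mg/L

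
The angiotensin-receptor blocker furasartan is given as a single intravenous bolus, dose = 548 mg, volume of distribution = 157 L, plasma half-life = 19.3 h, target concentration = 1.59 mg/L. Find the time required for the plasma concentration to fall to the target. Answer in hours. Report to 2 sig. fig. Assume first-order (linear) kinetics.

22 h

C₀ = Dose / Vd = 548.0 / 157 = 3.490 mg/L
k = ln2 / t½ = 0.693147 / 19.3 = 0.03591 h⁻¹
t = ln(C₀ / C) / k = ln(3.490 / 1.59) / 0.03591
  = ln(2.195) / 0.03591 = 0.7862 / 0.03591 = 21.89 h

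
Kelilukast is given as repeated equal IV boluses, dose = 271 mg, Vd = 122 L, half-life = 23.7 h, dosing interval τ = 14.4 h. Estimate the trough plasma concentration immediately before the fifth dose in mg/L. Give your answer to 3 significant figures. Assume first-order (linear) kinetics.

C₀ per dose = Dose / Vd = 271 / 122 = 2.221 mg/L
k = ln2 / t½ = 0.693147 / 23.7 = 0.02925 h⁻¹
Fraction remaining after one interval: r = e^(−kτ) = e^(−0.02925 × 14.4) = 0.6563
Before dose 5, 4 doses have been given (aged 1τ, 2τ, 3τ, 4τ).
C_trough = C₀ × (r + r² + … + r^4) = C₀ × r(1−r^4)/(1−r)
        = 2.221 × 0.6563 × (1 − 0.1855) / (1 − 0.6563) = 3.454 mg/L

3.45 mg/L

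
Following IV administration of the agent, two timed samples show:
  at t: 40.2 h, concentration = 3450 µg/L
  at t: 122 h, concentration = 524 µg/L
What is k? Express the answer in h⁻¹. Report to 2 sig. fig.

0.023 h⁻¹

k = ln(C₁/C₂) / (t₂ − t₁) = ln(3450/524) / (122 − 40.2)
  = 1.885 / 81.80 = 0.02304 h⁻¹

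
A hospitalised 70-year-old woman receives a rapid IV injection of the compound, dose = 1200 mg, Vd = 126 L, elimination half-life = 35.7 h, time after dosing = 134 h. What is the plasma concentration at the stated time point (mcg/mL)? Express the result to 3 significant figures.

0.706 mcg/mL

C₀ = Dose / Vd = 1200 / 126 = 9.524 mg/L
k = ln2 / t½ = 0.693147 / 35.7 = 0.01942 h⁻¹
C = C₀ · e^(−k·t) = 9.524 × e^(−0.01942 × 134)
  = 9.524 × 0.07410 = 0.7057 mg/L
(0.7057 mg/L = 0.7057 mcg/mL)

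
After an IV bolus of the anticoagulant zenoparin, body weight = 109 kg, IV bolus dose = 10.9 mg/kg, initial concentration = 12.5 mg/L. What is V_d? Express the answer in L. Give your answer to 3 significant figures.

95.0 L

Dose = 10.9 × 109 = 1188 mg
Vd = Dose / C₀ = 1188 / 12.5 = 95.04 L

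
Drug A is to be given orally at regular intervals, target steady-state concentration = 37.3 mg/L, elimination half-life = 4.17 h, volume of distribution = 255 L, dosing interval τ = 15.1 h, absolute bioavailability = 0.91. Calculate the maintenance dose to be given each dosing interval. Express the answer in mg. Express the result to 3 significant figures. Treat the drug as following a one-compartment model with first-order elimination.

k = ln2 / t½ = 0.693147 / 4.17 = 0.1662 h⁻¹
CL = k × Vd = 0.1662 × 255 = 42.38 L/h
At steady state, F × (Dose/τ) = Css × CL.
Dose = Css × CL × τ / F = 37.3 × 42.38 × 15.1 / 0.91 = 26230 mg

26200 mg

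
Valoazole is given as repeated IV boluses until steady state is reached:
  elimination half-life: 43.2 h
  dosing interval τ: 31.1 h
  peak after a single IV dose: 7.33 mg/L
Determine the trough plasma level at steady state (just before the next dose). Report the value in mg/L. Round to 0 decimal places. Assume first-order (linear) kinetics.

k = ln2 / t½ = 0.693147 / 43.2 = 0.01605 h⁻¹
e^(−kτ) = e^(−0.01605 × 31.1) = 0.6070
Accumulation ratio R = 1 / (1 − e^(−kτ)) = 1 / (1 − 0.6070) = 2.545
Steady-state trough = C₀ × R × e^(−kτ) = 7.33 × 2.545 × 0.6070 = 11.32 mg/L

11 mg/L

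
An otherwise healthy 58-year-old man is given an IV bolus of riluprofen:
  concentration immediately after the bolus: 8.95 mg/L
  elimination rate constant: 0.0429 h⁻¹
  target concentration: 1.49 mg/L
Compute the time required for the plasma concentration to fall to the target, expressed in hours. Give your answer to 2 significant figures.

t = ln(C₀ / C) / k = ln(8.950 / 1.49) / 0.04290
  = ln(6.007) / 0.04290 = 1.793 / 0.04290 = 41.79 h

42 h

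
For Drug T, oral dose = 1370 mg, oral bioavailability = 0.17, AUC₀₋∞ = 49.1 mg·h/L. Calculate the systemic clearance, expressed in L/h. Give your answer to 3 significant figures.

CL = F·Dose / AUC = 0.17 × 1370 / 49.1 = 4.743 L/h

4.74 L/h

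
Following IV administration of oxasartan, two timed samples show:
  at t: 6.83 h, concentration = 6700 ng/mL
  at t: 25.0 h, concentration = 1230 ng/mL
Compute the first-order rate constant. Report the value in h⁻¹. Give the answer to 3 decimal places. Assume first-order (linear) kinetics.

0.093 h⁻¹

k = ln(C₁/C₂) / (t₂ − t₁) = ln(6700/1230) / (25.0 − 6.83)
  = 1.695 / 18.17 = 0.09329 h⁻¹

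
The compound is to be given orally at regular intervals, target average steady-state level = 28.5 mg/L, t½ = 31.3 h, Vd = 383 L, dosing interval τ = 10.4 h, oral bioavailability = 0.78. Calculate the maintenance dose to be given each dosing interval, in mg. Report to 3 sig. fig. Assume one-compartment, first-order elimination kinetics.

3220 mg

k = ln2 / t½ = 0.693147 / 31.3 = 0.02215 h⁻¹
CL = k × Vd = 0.02215 × 383 = 8.483 L/h
At steady state, F × (Dose/τ) = Css × CL.
Dose = Css × CL × τ / F = 28.5 × 8.483 × 10.4 / 0.78 = 3224 mg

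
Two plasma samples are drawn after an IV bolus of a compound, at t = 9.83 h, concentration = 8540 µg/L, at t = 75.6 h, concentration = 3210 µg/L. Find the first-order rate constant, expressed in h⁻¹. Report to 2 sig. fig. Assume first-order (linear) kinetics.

0.015 h⁻¹

k = ln(C₁/C₂) / (t₂ − t₁) = ln(8540/3210) / (75.6 − 9.83)
  = 0.9785 / 65.77 = 0.01488 h⁻¹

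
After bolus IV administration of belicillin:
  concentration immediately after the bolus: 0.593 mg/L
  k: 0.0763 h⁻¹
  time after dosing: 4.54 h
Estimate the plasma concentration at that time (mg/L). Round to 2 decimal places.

0.42 mg/L

C = C₀ · e^(−k·t) = 0.5930 × e^(−0.07630 × 4.54)
  = 0.5930 × 0.7072 = 0.4194 mg/L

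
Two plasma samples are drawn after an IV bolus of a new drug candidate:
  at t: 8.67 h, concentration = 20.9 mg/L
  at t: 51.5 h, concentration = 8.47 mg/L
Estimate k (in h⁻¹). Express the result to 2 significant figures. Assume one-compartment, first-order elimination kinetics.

0.021 h⁻¹

k = ln(C₁/C₂) / (t₂ − t₁) = ln(20.9/8.47) / (51.5 − 8.67)
  = 0.9032 / 42.83 = 0.02109 h⁻¹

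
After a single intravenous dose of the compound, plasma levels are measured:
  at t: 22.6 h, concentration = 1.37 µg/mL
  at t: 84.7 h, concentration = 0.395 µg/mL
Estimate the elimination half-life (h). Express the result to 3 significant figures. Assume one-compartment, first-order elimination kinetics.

k = ln(C₁/C₂) / (t₂ − t₁) = ln(1.37/0.395) / (84.7 − 22.6)
  = 1.244 / 62.10 = 0.02003 h⁻¹
t½ = ln2 / k = 0.693147 / 0.02003 = 34.61 h

34.6 h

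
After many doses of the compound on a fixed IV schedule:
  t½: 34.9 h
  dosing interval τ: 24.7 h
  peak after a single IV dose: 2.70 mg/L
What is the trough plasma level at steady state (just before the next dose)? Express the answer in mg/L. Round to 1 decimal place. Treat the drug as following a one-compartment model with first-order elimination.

k = ln2 / t½ = 0.693147 / 34.9 = 0.01986 h⁻¹
e^(−kτ) = e^(−0.01986 × 24.7) = 0.6123
Accumulation ratio R = 1 / (1 − e^(−kτ)) = 1 / (1 − 0.6123) = 2.579
Steady-state trough = C₀ × R × e^(−kτ) = 2.70 × 2.579 × 0.6123 = 4.264 mg/L

4.3 mg/L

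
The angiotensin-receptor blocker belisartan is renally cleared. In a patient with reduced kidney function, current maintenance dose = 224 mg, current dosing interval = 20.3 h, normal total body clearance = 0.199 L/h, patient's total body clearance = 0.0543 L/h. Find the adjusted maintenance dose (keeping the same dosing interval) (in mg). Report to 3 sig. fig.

61.1 mg

To keep the same average steady-state level, dosing rate must scale with clearance.
CL ratio = 0.0543 / 0.199 = 0.2729
New dose (same interval) = 224 × 0.2729 = 61.13 mg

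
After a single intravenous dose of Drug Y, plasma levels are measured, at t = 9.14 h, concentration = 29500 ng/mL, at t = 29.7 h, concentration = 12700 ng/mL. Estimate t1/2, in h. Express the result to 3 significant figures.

k = ln(C₁/C₂) / (t₂ − t₁) = ln(29500/12700) / (29.7 − 9.14)
  = 0.8428 / 20.56 = 0.04099 h⁻¹
t½ = ln2 / k = 0.693147 / 0.04099 = 16.91 h

16.9 h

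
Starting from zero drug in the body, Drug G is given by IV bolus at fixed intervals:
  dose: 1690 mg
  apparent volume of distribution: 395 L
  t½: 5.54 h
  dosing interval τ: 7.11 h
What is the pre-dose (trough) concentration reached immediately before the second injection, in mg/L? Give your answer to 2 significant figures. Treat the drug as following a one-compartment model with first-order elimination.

C₀ per dose = Dose / Vd = 1690 / 395 = 4.278 mg/L
k = ln2 / t½ = 0.693147 / 5.54 = 0.1251 h⁻¹
Fraction remaining after one interval: r = e^(−kτ) = e^(−0.1251 × 7.11) = 0.4109
Before dose 2, 1 dose has been given (aged 1τ).
C_trough = C₀ × r = 4.278 × 0.4109 = 1.758 mg/L

1.8 mg/L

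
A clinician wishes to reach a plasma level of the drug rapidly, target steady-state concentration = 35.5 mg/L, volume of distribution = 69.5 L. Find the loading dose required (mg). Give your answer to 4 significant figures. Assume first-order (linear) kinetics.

2467 mg

LD = Css × Vd = 35.5 × 69.5 = 2467 mg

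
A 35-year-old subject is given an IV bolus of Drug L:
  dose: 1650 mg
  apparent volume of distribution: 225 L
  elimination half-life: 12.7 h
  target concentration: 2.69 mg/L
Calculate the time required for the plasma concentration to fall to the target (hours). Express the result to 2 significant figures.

C₀ = Dose / Vd = 1650 / 225 = 7.333 mg/L
k = ln2 / t½ = 0.693147 / 12.7 = 0.05458 h⁻¹
t = ln(C₀ / C) / k = ln(7.333 / 2.69) / 0.05458
  = ln(2.726) / 0.05458 = 1.003 / 0.05458 = 18.38 h

18 h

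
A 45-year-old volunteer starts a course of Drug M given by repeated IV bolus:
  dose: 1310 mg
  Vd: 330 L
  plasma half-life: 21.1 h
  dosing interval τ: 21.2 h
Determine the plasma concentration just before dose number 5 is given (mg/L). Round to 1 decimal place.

3.7 mg/L

C₀ per dose = Dose / Vd = 1310 / 330 = 3.970 mg/L
k = ln2 / t½ = 0.693147 / 21.1 = 0.03285 h⁻¹
Fraction remaining after one interval: r = e^(−kτ) = e^(−0.03285 × 21.2) = 0.4984
Before dose 5, 4 doses have been given (aged 1τ, 2τ, 3τ, 4τ).
C_trough = C₀ × (r + r² + … + r^4) = C₀ × r(1−r^4)/(1−r)
        = 3.970 × 0.4984 × (1 − 0.06170) / (1 − 0.4984) = 3.701 mg/L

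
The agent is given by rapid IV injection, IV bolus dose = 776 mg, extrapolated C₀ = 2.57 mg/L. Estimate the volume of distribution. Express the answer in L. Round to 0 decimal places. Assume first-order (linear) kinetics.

302 L

Vd = Dose / C₀ = 776.0 / 2.57 = 301.9 L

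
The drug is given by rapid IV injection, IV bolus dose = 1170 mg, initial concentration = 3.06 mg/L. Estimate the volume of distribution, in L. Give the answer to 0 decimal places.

382 L

Vd = Dose / C₀ = 1170 / 3.06 = 382.4 L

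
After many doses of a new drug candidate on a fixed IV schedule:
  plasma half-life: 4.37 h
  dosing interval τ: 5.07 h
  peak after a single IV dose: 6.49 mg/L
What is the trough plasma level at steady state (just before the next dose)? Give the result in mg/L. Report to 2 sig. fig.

5.3 mg/L

k = ln2 / t½ = 0.693147 / 4.37 = 0.1586 h⁻¹
e^(−kτ) = e^(−0.1586 × 5.07) = 0.4475
Accumulation ratio R = 1 / (1 − e^(−kτ)) = 1 / (1 − 0.4475) = 1.810
Steady-state trough = C₀ × R × e^(−kτ) = 6.49 × 1.810 × 0.4475 = 5.257 mg/L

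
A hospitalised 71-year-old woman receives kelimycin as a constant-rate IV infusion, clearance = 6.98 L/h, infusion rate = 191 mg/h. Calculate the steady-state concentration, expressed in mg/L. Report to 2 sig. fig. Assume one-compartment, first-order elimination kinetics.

At steady state Css = R₀ / CL = 191 / 6.980 = 27.36 mg/L

27 mg/L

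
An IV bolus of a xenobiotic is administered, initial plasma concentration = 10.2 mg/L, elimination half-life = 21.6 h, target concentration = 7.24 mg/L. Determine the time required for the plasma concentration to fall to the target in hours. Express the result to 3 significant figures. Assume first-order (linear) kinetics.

k = ln2 / t½ = 0.693147 / 21.6 = 0.03209 h⁻¹
t = ln(C₀ / C) / k = ln(10.20 / 7.24) / 0.03209
  = ln(1.409) / 0.03209 = 0.3429 / 0.03209 = 10.69 h

10.7 h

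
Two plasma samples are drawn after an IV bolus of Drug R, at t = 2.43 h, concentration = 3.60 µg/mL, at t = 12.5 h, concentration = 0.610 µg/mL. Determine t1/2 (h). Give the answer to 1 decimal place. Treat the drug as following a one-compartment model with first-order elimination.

k = ln(C₁/C₂) / (t₂ − t₁) = ln(3.60/0.610) / (12.5 − 2.43)
  = 1.775 / 10.07 = 0.1763 h⁻¹
t½ = ln2 / k = 0.693147 / 0.1763 = 3.932 h

3.9 h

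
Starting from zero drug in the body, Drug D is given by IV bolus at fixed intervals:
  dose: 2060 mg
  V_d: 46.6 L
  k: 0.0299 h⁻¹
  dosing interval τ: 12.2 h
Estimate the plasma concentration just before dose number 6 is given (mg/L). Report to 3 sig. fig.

C₀ per dose = Dose / Vd = 2060 / 46.6 = 44.21 mg/L
Fraction remaining after one interval: r = e^(−kτ) = e^(−0.02990 × 12.2) = 0.6943
Before dose 6, 5 doses have been given (aged 1τ, 2τ, 3τ, 4τ, 5τ).
C_trough = C₀ × (r + r² + … + r^5) = C₀ × r(1−r^5)/(1−r)
        = 44.21 × 0.6943 × (1 − 0.1613) / (1 − 0.6943) = 84.21 mg/L

84.2 mg/L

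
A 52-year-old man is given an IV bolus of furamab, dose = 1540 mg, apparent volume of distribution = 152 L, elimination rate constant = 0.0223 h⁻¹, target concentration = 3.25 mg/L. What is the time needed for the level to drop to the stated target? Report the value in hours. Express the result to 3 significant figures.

C₀ = Dose / Vd = 1540 / 152 = 10.13 mg/L
t = ln(C₀ / C) / k = ln(10.13 / 3.25) / 0.02230
  = ln(3.117) / 0.02230 = 1.137 / 0.02230 = 50.99 h

51.0 h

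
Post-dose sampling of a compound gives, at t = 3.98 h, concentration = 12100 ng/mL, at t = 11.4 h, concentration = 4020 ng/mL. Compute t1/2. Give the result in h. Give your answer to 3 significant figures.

k = ln(C₁/C₂) / (t₂ − t₁) = ln(12100/4020) / (11.4 − 3.98)
  = 1.102 / 7.420 = 0.1485 h⁻¹
t½ = ln2 / k = 0.693147 / 0.1485 = 4.668 h

4.67 h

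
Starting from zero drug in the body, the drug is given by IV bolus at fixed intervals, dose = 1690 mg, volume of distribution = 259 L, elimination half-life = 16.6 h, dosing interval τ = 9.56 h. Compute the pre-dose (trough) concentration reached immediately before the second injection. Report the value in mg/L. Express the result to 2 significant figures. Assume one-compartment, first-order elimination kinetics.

4.4 mg/L

C₀ per dose = Dose / Vd = 1690 / 259 = 6.525 mg/L
k = ln2 / t½ = 0.693147 / 16.6 = 0.04176 h⁻¹
Fraction remaining after one interval: r = e^(−kτ) = e^(−0.04176 × 9.56) = 0.6708
Before dose 2, 1 dose has been given (aged 1τ).
C_trough = C₀ × r = 6.525 × 0.6708 = 4.377 mg/L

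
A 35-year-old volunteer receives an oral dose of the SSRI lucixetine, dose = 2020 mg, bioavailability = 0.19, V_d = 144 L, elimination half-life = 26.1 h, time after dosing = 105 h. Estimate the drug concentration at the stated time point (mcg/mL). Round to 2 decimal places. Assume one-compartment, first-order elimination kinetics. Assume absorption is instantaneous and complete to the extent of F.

Amount reaching circulation = F × Dose = 0.19 × 2020 = 383.8 mg
C₀ = F·Dose / Vd = 383.8 / 144 = 2.665 mg/L
k = ln2 / t½ = 0.693147 / 26.1 = 0.02656 h⁻¹
C = C₀ · e^(−k·t) = 2.665 × e^(−0.02656 × 105)
  = 2.665 × 0.06149 = 0.1639 mg/L
(0.1639 mg/L = 0.1639 mcg/mL)

0.16 mcg/mL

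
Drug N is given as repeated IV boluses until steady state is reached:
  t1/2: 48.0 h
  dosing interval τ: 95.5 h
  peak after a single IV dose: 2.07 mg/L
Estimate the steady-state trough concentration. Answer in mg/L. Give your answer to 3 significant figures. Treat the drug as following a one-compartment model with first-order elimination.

0.697 mg/L

k = ln2 / t½ = 0.693147 / 48.0 = 0.01444 h⁻¹
e^(−kτ) = e^(−0.01444 × 95.5) = 0.2518
Accumulation ratio R = 1 / (1 − e^(−kτ)) = 1 / (1 − 0.2518) = 1.337
Steady-state trough = C₀ × R × e^(−kτ) = 2.07 × 1.337 × 0.2518 = 0.6969 mg/L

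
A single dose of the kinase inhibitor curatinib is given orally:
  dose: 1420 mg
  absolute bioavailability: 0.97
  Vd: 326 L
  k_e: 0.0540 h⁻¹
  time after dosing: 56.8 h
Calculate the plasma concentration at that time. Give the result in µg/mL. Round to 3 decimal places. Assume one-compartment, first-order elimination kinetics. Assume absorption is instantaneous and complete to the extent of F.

Amount reaching circulation = F × Dose = 0.97 × 1420 = 1377 mg
C₀ = F·Dose / Vd = 1377 / 326 = 4.224 mg/L
C = C₀ · e^(−k·t) = 4.224 × e^(−0.05400 × 56.8)
  = 4.224 × 0.04655 = 0.1966 mg/L
(0.1966 mg/L = 0.1966 µg/mL)

0.197 µg/mL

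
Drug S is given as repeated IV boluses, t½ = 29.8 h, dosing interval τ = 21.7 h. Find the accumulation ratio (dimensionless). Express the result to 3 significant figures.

2.52

k = ln2 / t½ = 0.693147 / 29.8 = 0.02326 h⁻¹
e^(−kτ) = e^(−0.02326 × 21.7) = 0.6037
Accumulation ratio R = 1 / (1 − e^(−kτ)) = 1 / (1 − 0.6037) = 2.523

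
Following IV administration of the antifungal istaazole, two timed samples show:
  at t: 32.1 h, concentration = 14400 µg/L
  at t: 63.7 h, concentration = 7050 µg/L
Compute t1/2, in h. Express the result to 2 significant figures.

k = ln(C₁/C₂) / (t₂ − t₁) = ln(14400/7050) / (63.7 − 32.1)
  = 0.7142 / 31.60 = 0.02260 h⁻¹
t½ = ln2 / k = 0.693147 / 0.02260 = 30.67 h

31 h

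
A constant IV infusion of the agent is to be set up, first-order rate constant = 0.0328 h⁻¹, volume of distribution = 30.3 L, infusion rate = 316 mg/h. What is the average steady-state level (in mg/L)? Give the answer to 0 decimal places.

CL = k × Vd = 0.03280 × 30.3 = 0.9938 L/h
At steady state Css = R₀ / CL = 316 / 0.9938 = 318.0 mg/L

318 mg/L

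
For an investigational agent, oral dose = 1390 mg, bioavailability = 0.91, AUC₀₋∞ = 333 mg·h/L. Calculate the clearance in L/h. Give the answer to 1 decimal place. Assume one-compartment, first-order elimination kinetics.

CL = F·Dose / AUC = 0.91 × 1390 / 333 = 3.798 L/h

3.8 L/h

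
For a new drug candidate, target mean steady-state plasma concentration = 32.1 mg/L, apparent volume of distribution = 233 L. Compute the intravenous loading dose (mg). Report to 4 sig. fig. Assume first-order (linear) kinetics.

7479 mg

LD = Css × Vd = 32.1 × 233 = 7479 mg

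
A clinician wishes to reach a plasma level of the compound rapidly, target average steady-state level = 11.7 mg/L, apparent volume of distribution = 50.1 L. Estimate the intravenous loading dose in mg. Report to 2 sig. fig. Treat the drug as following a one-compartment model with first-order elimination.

590 mg

LD = Css × Vd = 11.7 × 50.1 = 586.2 mg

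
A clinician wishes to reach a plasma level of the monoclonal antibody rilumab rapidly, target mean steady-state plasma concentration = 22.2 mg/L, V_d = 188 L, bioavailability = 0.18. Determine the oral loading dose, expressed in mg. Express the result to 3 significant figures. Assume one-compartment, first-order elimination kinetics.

LD = Css × Vd / F = 22.2 × 188 / 0.18 = 23190 mg

23200 mg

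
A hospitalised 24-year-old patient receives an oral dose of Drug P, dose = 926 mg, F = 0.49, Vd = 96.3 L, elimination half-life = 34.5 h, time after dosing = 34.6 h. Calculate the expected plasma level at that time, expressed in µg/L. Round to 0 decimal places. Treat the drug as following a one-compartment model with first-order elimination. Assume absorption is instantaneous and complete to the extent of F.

2351 µg/L

Amount reaching circulation = F × Dose = 0.49 × 926.0 = 453.7 mg
C₀ = F·Dose / Vd = 453.7 / 96.3 = 4.711 mg/L
k = ln2 / t½ = 0.693147 / 34.5 = 0.02009 h⁻¹
C = C₀ · e^(−k·t) = 4.711 × e^(−0.02009 × 34.6)
  = 4.711 × 0.4990 = 2.351 mg/L
Convert: 2.351 mg/L × 1000 = 2351 µg/L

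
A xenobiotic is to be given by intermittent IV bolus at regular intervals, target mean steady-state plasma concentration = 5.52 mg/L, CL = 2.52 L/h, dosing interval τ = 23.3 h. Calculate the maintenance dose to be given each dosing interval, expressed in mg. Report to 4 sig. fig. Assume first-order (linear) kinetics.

324.1 mg

At steady state, Dose/τ = Css × CL.
Dose = Css × CL × τ = 5.52 × 2.520 × 23.3 = 324.1 mg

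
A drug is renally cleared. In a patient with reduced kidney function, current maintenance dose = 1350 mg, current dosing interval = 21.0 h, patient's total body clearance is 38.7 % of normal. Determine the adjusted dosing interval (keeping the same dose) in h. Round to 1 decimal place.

To keep the same average steady-state level, dosing rate must scale with clearance.
CL ratio = 38.7 / 100 = 0.3870
New interval (same dose) = 21.0 / 0.3870 = 54.26 h

54.3 h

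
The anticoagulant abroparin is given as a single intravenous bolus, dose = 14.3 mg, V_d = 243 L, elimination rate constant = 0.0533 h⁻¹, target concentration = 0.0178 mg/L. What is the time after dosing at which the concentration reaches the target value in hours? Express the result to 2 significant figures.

22 h

C₀ = Dose / Vd = 14.30 / 243 = 0.05885 mg/L
t = ln(C₀ / C) / k = ln(0.05885 / 0.0178) / 0.05330
  = ln(3.306) / 0.05330 = 1.196 / 0.05330 = 22.44 h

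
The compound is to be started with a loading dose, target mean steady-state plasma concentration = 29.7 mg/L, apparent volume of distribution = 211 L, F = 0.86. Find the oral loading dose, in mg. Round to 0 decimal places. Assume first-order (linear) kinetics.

LD = Css × Vd / F = 29.7 × 211 / 0.86 = 7287 mg

7287 mg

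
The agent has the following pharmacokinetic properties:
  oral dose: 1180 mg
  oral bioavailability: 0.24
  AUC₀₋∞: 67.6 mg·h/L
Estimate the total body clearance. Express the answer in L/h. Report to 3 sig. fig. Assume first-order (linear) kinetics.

4.19 L/h

CL = F·Dose / AUC = 0.24 × 1180 / 67.6 = 4.189 L/h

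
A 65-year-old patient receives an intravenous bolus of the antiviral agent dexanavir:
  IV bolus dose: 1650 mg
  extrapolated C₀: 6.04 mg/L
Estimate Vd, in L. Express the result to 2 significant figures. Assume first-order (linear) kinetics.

Vd = Dose / C₀ = 1650 / 6.04 = 273.2 L

270 L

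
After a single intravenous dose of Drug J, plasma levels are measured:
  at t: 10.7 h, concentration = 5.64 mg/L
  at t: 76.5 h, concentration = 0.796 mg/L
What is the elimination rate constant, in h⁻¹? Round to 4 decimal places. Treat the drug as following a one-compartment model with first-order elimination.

0.0298 h⁻¹

k = ln(C₁/C₂) / (t₂ − t₁) = ln(5.64/0.796) / (76.5 − 10.7)
  = 1.958 / 65.80 = 0.02976 h⁻¹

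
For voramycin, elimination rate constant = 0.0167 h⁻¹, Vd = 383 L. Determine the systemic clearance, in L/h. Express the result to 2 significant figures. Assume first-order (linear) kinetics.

CL = k × Vd = 0.0167 × 383 = 6.396 L/h

6.4 L/h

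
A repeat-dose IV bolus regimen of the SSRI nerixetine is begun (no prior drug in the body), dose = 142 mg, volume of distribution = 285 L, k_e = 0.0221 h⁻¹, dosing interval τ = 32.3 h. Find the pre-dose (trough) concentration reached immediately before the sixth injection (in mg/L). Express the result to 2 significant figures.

C₀ per dose = Dose / Vd = 142 / 285 = 0.4982 mg/L
Fraction remaining after one interval: r = e^(−kτ) = e^(−0.02210 × 32.3) = 0.4898
Before dose 6, 5 doses have been given (aged 1τ, 2τ, 3τ, 4τ, 5τ).
C_trough = C₀ × (r + r² + … + r^5) = C₀ × r(1−r^5)/(1−r)
        = 0.4982 × 0.4898 × (1 − 0.02819) / (1 − 0.4898) = 0.4648 mg/L

0.46 mg/L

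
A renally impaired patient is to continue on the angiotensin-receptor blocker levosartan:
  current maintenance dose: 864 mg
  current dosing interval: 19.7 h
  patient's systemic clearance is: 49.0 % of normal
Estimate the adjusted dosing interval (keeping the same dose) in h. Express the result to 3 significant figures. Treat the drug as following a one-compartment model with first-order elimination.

40.2 h

To keep the same average steady-state level, dosing rate must scale with clearance.
CL ratio = 49.0 / 100 = 0.4900
New interval (same dose) = 19.7 / 0.4900 = 40.20 h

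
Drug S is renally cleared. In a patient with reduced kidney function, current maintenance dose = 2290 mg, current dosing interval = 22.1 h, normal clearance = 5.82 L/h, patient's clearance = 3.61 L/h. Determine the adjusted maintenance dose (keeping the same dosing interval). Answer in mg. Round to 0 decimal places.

1420 mg

To keep the same average steady-state level, dosing rate must scale with clearance.
CL ratio = 3.61 / 5.82 = 0.6203
New dose (same interval) = 2290 × 0.6203 = 1420 mg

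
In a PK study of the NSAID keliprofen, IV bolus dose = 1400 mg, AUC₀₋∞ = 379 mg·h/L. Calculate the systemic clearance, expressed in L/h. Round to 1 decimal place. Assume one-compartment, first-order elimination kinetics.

CL = Dose / AUC = 1400 / 379 = 3.694 L/h

3.7 L/h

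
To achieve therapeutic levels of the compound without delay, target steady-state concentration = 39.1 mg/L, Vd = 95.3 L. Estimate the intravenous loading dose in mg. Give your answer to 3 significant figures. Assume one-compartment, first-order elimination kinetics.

LD = Css × Vd = 39.1 × 95.3 = 3726 mg

3730 mg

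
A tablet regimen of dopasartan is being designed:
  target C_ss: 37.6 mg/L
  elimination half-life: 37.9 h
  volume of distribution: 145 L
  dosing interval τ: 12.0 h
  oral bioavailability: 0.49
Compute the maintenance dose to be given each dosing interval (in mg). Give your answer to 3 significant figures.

2440 mg

k = ln2 / t½ = 0.693147 / 37.9 = 0.01829 h⁻¹
CL = k × Vd = 0.01829 × 145 = 2.652 L/h
At steady state, F × (Dose/τ) = Css × CL.
Dose = Css × CL × τ / F = 37.6 × 2.652 × 12.0 / 0.49 = 2442 mg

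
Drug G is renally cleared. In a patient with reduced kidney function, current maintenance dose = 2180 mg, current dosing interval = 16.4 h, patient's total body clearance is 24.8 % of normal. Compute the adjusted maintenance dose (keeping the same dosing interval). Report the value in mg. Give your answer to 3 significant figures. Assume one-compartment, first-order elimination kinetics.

To keep the same average steady-state level, dosing rate must scale with clearance.
CL ratio = 24.8 / 100 = 0.2480
New dose (same interval) = 2180 × 0.2480 = 540.6 mg

541 mg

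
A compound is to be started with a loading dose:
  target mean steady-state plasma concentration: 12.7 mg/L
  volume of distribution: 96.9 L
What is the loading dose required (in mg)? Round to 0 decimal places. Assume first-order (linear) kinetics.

1231 mg

LD = Css × Vd = 12.7 × 96.9 = 1231 mg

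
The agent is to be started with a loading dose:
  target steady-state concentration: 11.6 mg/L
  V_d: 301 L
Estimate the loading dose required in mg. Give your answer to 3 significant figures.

3490 mg

LD = Css × Vd = 11.6 × 301 = 3492 mg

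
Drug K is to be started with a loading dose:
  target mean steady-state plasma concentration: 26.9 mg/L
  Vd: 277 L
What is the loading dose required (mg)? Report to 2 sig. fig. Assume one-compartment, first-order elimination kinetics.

7500 mg

LD = Css × Vd = 26.9 × 277 = 7451 mg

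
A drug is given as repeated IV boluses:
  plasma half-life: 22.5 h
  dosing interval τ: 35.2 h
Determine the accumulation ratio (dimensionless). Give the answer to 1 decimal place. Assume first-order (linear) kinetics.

k = ln2 / t½ = 0.693147 / 22.5 = 0.03081 h⁻¹
e^(−kτ) = e^(−0.03081 × 35.2) = 0.3381
Accumulation ratio R = 1 / (1 − e^(−kτ)) = 1 / (1 − 0.3381) = 1.511

1.5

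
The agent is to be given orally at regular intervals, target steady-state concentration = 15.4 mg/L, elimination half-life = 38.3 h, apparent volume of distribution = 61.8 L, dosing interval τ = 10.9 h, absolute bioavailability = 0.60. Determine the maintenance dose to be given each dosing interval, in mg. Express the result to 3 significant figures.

k = ln2 / t½ = 0.693147 / 38.3 = 0.01810 h⁻¹
CL = k × Vd = 0.01810 × 61.8 = 1.119 L/h
At steady state, F × (Dose/τ) = Css × CL.
Dose = Css × CL × τ / F = 15.4 × 1.119 × 10.9 / 0.60 = 313.1 mg

313 mg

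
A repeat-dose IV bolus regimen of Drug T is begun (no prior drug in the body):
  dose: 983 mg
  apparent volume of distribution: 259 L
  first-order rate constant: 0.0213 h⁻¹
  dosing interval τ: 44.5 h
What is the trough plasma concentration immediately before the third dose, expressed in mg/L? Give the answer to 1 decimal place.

2.0 mg/L

C₀ per dose = Dose / Vd = 983 / 259 = 3.795 mg/L
Fraction remaining after one interval: r = e^(−kτ) = e^(−0.02130 × 44.5) = 0.3876
Before dose 3, 2 doses have been given (aged 1τ, 2τ).
C_trough = C₀ × (r + r²) = 3.795 × (0.3876 + 0.1502) = 2.041 mg/L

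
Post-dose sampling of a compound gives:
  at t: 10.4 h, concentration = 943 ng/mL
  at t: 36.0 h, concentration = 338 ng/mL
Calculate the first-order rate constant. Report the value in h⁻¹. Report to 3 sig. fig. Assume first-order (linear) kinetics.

0.0401 h⁻¹

k = ln(C₁/C₂) / (t₂ − t₁) = ln(943/338) / (36.0 − 10.4)
  = 1.026 / 25.60 = 0.04008 h⁻¹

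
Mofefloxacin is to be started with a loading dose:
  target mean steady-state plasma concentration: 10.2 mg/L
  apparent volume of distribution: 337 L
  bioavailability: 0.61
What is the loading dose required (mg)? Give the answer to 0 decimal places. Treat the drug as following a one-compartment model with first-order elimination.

LD = Css × Vd / F = 10.2 × 337 / 0.61 = 5635 mg

5635 mg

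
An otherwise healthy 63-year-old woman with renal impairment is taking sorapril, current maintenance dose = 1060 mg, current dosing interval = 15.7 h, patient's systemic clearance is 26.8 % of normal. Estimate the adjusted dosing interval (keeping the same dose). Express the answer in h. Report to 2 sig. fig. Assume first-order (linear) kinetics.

To keep the same average steady-state level, dosing rate must scale with clearance.
CL ratio = 26.8 / 100 = 0.2680
New interval (same dose) = 15.7 / 0.2680 = 58.58 h

59 h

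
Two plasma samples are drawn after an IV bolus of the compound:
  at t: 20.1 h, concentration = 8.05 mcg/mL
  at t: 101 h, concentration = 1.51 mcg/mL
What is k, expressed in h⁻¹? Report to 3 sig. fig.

0.0207 h⁻¹

k = ln(C₁/C₂) / (t₂ − t₁) = ln(8.05/1.51) / (101 − 20.1)
  = 1.674 / 80.90 = 0.02069 h⁻¹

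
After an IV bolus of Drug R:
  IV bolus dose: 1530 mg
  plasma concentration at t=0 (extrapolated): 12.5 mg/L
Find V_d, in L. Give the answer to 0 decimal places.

122 L

Vd = Dose / C₀ = 1530 / 12.5 = 122.4 L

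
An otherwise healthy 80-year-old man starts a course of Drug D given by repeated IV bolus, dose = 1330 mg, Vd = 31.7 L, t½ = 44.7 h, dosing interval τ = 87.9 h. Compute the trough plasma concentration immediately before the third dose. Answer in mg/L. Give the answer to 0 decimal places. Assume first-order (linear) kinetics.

C₀ per dose = Dose / Vd = 1330 / 31.7 = 41.96 mg/L
k = ln2 / t½ = 0.693147 / 44.7 = 0.01551 h⁻¹
Fraction remaining after one interval: r = e^(−kτ) = e^(−0.01551 × 87.9) = 0.2558
Before dose 3, 2 doses have been given (aged 1τ, 2τ).
C_trough = C₀ × (r + r²) = 41.96 × (0.2558 + 0.06543) = 13.48 mg/L

13 mg/L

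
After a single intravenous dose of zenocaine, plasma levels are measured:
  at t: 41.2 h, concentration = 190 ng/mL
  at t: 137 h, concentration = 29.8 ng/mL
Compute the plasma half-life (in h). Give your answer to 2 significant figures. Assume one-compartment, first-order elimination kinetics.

k = ln(C₁/C₂) / (t₂ − t₁) = ln(190/29.8) / (137 − 41.2)
  = 1.853 / 95.80 = 0.01934 h⁻¹
t½ = ln2 / k = 0.693147 / 0.01934 = 35.84 h

36 h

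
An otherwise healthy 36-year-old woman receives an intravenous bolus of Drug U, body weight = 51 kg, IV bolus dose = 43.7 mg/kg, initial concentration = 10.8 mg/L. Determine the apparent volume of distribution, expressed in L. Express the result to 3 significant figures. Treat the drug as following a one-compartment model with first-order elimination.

Dose = 43.7 × 51 = 2229 mg
Vd = Dose / C₀ = 2229 / 10.8 = 206.4 L

206 L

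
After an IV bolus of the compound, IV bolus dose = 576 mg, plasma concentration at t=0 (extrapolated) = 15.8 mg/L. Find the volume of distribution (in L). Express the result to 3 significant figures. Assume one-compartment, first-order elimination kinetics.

36.5 L

Vd = Dose / C₀ = 576.0 / 15.8 = 36.46 L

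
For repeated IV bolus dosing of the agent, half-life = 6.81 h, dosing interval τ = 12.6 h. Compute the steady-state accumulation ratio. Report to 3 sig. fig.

1.38

k = ln2 / t½ = 0.693147 / 6.81 = 0.1018 h⁻¹
e^(−kτ) = e^(−0.1018 × 12.6) = 0.2773
Accumulation ratio R = 1 / (1 − e^(−kτ)) = 1 / (1 − 0.2773) = 1.384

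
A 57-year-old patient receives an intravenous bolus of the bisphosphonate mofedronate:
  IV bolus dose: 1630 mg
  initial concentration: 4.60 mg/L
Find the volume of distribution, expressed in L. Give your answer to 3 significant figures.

354 L

Vd = Dose / C₀ = 1630 / 4.60 = 354.3 L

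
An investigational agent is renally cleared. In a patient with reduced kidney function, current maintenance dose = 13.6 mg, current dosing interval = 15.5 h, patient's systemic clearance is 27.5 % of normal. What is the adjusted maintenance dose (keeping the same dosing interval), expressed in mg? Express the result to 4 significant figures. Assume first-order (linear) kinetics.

To keep the same average steady-state level, dosing rate must scale with clearance.
CL ratio = 27.5 / 100 = 0.2750
New dose (same interval) = 13.6 × 0.2750 = 3.740 mg

3.740 mg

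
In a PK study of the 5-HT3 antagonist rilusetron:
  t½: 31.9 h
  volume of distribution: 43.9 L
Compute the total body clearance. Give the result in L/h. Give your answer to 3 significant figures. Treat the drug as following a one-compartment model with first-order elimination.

0.954 L/h

k = ln2 / t½ = 0.693147 / 31.9 = 0.02173 h⁻¹
CL = k × Vd = 0.02173 × 43.9 = 0.9539 L/h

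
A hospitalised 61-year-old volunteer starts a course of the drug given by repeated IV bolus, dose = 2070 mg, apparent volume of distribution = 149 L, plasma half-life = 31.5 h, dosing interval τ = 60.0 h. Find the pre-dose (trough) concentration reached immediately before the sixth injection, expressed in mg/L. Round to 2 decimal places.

C₀ per dose = Dose / Vd = 2070 / 149 = 13.89 mg/L
k = ln2 / t½ = 0.693147 / 31.5 = 0.02200 h⁻¹
Fraction remaining after one interval: r = e^(−kτ) = e^(−0.02200 × 60.0) = 0.2671
Before dose 6, 5 doses have been given (aged 1τ, 2τ, 3τ, 4τ, 5τ).
C_trough = C₀ × (r + r² + … + r^5) = C₀ × r(1−r^5)/(1−r)
        = 13.89 × 0.2671 × (1 − 0.001359) / (1 − 0.2671) = 5.055 mg/L

5.06 mg/L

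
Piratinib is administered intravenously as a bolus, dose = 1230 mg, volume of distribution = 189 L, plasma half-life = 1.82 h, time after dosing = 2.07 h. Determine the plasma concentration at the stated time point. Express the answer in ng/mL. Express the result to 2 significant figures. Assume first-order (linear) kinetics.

3000 ng/mL

C₀ = Dose / Vd = 1230 / 189 = 6.508 mg/L
k = ln2 / t½ = 0.693147 / 1.82 = 0.3809 h⁻¹
C = C₀ · e^(−k·t) = 6.508 × e^(−0.3809 × 2.07)
  = 6.508 × 0.4545 = 2.958 mg/L
Convert: 2.958 mg/L × 1000 = 2958 ng/mL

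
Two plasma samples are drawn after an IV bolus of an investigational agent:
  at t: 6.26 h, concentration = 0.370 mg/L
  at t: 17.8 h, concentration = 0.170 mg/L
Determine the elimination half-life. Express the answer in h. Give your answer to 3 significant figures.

k = ln(C₁/C₂) / (t₂ − t₁) = ln(0.370/0.170) / (17.8 − 6.26)
  = 0.7777 / 11.54 = 0.06739 h⁻¹
t½ = ln2 / k = 0.693147 / 0.06739 = 10.29 h

10.3 h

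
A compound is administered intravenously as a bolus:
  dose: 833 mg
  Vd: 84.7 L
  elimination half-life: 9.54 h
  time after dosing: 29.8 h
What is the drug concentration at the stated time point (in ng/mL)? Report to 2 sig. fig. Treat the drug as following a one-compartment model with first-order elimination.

C₀ = Dose / Vd = 833.0 / 84.7 = 9.835 mg/L
k = ln2 / t½ = 0.693147 / 9.54 = 0.07266 h⁻¹
C = C₀ · e^(−k·t) = 9.835 × e^(−0.07266 × 29.8)
  = 9.835 × 0.1147 = 1.128 mg/L
Convert: 1.128 mg/L × 1000 = 1128 ng/mL

1100 ng/mL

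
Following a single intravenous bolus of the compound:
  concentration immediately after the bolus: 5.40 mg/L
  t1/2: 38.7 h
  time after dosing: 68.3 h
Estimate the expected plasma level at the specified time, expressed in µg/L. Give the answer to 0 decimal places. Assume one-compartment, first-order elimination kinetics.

1589 µg/L

k = ln2 / t½ = 0.693147 / 38.7 = 0.01791 h⁻¹
C = C₀ · e^(−k·t) = 5.400 × e^(−0.01791 × 68.3)
  = 5.400 × 0.2943 = 1.589 mg/L
Convert: 1.589 mg/L × 1000 = 1589 µg/L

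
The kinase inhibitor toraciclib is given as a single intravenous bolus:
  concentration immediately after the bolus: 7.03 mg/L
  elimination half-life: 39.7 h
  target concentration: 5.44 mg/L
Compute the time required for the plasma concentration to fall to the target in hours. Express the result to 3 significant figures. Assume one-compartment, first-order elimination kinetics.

k = ln2 / t½ = 0.693147 / 39.7 = 0.01746 h⁻¹
t = ln(C₀ / C) / k = ln(7.030 / 5.44) / 0.01746
  = ln(1.292) / 0.01746 = 0.2562 / 0.01746 = 14.67 h

14.7 h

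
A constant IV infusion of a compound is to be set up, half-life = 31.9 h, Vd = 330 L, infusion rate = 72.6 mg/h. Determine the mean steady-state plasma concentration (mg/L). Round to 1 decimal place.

10.1 mg/L

k = ln2 / t½ = 0.693147 / 31.9 = 0.02173 h⁻¹
CL = k × Vd = 0.02173 × 330 = 7.171 L/h
At steady state Css = R₀ / CL = 72.6 / 7.171 = 10.12 mg/L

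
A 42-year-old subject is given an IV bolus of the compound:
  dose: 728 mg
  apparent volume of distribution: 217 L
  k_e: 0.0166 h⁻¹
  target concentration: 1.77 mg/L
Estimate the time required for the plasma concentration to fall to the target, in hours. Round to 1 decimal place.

C₀ = Dose / Vd = 728.0 / 217 = 3.355 mg/L
t = ln(C₀ / C) / k = ln(3.355 / 1.77) / 0.01660
  = ln(1.895) / 0.01660 = 0.6392 / 0.01660 = 38.51 h

38.5 h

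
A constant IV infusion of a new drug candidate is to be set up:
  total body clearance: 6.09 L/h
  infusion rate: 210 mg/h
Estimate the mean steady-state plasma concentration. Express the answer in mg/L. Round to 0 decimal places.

34 mg/L

At steady state Css = R₀ / CL = 210 / 6.090 = 34.48 mg/L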